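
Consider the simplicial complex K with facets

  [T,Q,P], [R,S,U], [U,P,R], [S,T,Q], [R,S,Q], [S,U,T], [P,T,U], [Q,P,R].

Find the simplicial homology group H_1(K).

We work with the vertex ordering P < Q < R < S < T < U. The simplices of K, each written with vertices in increasing order, are:

  0-simplices (6): P, Q, R, S, T, U
  1-simplices (12): PQ, PR, PT, PU, QR, QS, QT, RS, RU, ST, SU, TU
  2-simplices (8): PQR, PQT, PRU, PTU, QRS, QST, RSU, STU

Hence C_0 ≅ Z^6, C_1 ≅ Z^12, C_2 ≅ Z^8.

The boundary map ∂_1: C_1 → C_0 maps an edge to its endpoints' difference, ∂[p,q] = q − p. For instance
  ∂SU = U − S.
The 6×12 boundary matrix has rank 5 and Smith normal form diag(1,1,1,1,1).

The boundary map ∂_2: C_2 → C_1 maps a triangle to the signed sum of its edges. For instance
  ∂STU = TU − SU + ST,
  ∂PQT = QT − PT + PQ.
The 12×8 boundary matrix has rank 7 and Smith normal form diag(1,1,1,1,1,1,1).

Now H_k = ker ∂_k / im ∂_{k+1}, so:

  H_1: rank ker ∂_1 − rank ∂_2 = (12 − 5) − 7 = 0, and the invariant factors of ∂_2 are all 1, so H_1 = 0.

(K is a triangulation of the 2-sphere S^2.)

H_1 = 0.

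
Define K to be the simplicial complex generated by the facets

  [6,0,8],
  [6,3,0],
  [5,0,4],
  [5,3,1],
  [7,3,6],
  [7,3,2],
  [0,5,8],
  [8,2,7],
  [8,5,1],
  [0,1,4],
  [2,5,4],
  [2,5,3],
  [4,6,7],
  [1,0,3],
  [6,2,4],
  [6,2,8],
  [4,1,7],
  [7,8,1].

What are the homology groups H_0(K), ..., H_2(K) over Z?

H_0 = Z,  H_1 = Z ⊕ Z/2Z,  H_2 = 0.

Take the total order 0 < 1 < 2 < 3 < 4 < 5 < 6 < 7 < 8 on the vertex set. Then K (dimension 2) consists of the simplices:

  0-simplices (9): [0], [1], [2], [3], [4], [5], [6], [7], [8]
  1-simplices (27): (27 of them)
  2-simplices (18): [0,1,3], [0,1,4], [0,3,6], [0,4,5], [0,5,8], [0,6,8], [1,3,5], [1,4,7], [1,5,8], [1,7,8], [2,3,5], [2,3,7], [2,4,5], [2,4,6], [2,6,8], [2,7,8], [3,6,7], [4,6,7]

so the chain groups are C_0 ≅ Z^9, C_1 ≅ Z^27, C_2 ≅ Z^18.

∂_1: C_1 → C_0 maps an edge to its endpoints' difference, ∂[p,q] = q − p. For instance
  ∂[3,5] = [5] − [3].
The 9×27 boundary matrix has rank 8 and Smith normal form diag(1,1,1,1,1,1,1,1).

Boundary ∂_2: C_2 → C_1 acts by ∂[p,q,r] = [q,r] − [p,r] + [p,q]. For instance
  ∂[2,4,5] = [4,5] − [2,5] + [2,4],
  ∂[0,1,4] = [1,4] − [0,4] + [0,1].
This gives a 27×18 integer matrix of rank 18; reducing to Smith normal form yields diagonal entries (1,1,1,1,1,1,1,1,1,1,1,1,1,1,1,1,1,2).

Computing H_k = (kernel of ∂_k) / (image of ∂_{k+1}):

  H_0: rank C_0 − rank ∂_1 = 9 − 8 = 1, and the invariant factors of ∂_1 are all 1, so H_0 ≅ Z.
  H_1: rank ker ∂_1 − rank ∂_2 = (27 − 8) − 18 = 1, and ∂_2 has invariant factor 2 > 1, so H_1 ≅ Z ⊕ Z/2Z.
  H_2: rank ker ∂_2 − rank ∂_3 = (18 − 18) − 0 = 0, and there is no ∂_3, so H_2 ≅ 0.

As a check, the Euler characteristic is 9 − 27 + 18 = 0, which agrees with 1 − 1 + 0 = 0.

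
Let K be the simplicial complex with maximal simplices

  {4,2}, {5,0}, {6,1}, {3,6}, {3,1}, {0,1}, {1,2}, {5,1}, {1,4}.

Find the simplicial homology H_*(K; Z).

H_0 ≅ Z,  H_1 ≅ Z^3.

K has 7 vertices, 9 edges.
rank ∂_0 = 0, rank ∂_1 = 6 ⇒ b_0 = 7 − 0 − 6 = 1; all invariant factors of ∂_1 are 1 so no torsion. So H_0 ≅ Z.
rank ∂_1 = 6, rank ∂_2 = 0 ⇒ b_1 = 9 − 6 − 0 = 3. So H_1 ≅ Z^3.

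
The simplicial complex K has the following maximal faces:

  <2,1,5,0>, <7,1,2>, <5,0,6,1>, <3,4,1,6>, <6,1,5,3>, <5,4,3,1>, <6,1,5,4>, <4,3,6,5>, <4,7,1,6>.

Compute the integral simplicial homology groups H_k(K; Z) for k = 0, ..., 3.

H_0 ≅ Z,  H_1 = 0,  H_2 = 0,  H_3 ≅ Z.

Fix the vertex order 0 < 1 < 2 < 3 < 4 < 5 < 6 < 7 and write every simplex with vertices in increasing order. Then dim K = 3 and the simplices of K are:

  0-simplices (8): [0], [1], [2], [3], [4], [5], [6], [7]
  1-simplices (20): [0,1], [0,2], [0,5], [0,6], [1,2], [1,3], [1,4], [1,5], [1,6], [1,7], [2,5], [2,7], [3,4], [3,5], [3,6], [4,5], [4,6], [4,7], [5,6], [6,7]
  2-simplices (20): (20 of them)
  3-simplices (8): [0,1,2,5], [0,1,5,6], [1,3,4,5], [1,3,4,6], [1,3,5,6], [1,4,5,6], [1,4,6,7], [3,4,5,6]

so the chain groups are C_0 ≅ Z^8, C_1 ≅ Z^20, C_2 ≅ Z^20, C_3 ≅ Z^8.

∂_1: C_1 → C_0 is given by ∂[p,q] = [q] − [p]. For instance
  ∂[0,6] = [6] − [0].
The 8×20 boundary matrix has rank 7 and Smith normal form diag(1,1,1,1,1,1,1).

The boundary map ∂_2: C_2 → C_1 acts by ∂[p,q,r] = [q,r] − [p,r] + [p,q]. For instance
  ∂[0,1,6] = [1,6] − [0,6] + [0,1],
  ∂[1,4,6] = [4,6] − [1,6] + [1,4].
The 20×20 boundary matrix has rank 13 and Smith normal form diag(1,1,1,1,1,1,1,1,1,1,1,1,1).

Boundary ∂_3: C_3 → C_2 sends each 3-simplex σ to the alternating sum Σ_i (−1)^i (σ with its i-th vertex removed). For instance
  ∂[1,4,6,7] = [4,6,7] − [1,6,7] + [1,4,7] − [1,4,6],
  ∂[1,3,4,6] = [3,4,6] − [1,4,6] + [1,3,6] − [1,3,4].
The 20×8 boundary matrix has rank 7 and Smith normal form diag(1,1,1,1,1,1,1).

From H_k ≅ ker(∂_k) / im(∂_{k+1}) we obtain:

  H_0: rank C_0 − rank ∂_1 = 8 − 7 = 1, and the invariant factors of ∂_1 are all 1, so H_0 ≅ Z.
  H_1: rank ker ∂_1 − rank ∂_2 = (20 − 7) − 13 = 0, and the invariant factors of ∂_2 are all 1, so H_1 ≅ 0.
  H_2: rank ker ∂_2 − rank ∂_3 = (20 − 13) − 7 = 0, and the invariant factors of ∂_3 are all 1, so H_2 ≅ 0.
  H_3: rank ker ∂_3 − rank ∂_4 = (8 − 7) − 0 = 1, and there is no ∂_4, so H_3 ≅ Z.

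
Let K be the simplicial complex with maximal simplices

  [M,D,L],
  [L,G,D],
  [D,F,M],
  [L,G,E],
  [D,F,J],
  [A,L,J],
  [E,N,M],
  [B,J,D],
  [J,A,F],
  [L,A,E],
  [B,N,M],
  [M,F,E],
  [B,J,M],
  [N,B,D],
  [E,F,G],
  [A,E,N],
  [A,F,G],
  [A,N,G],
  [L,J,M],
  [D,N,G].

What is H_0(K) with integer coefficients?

H_0 = Z.

Fix the vertex order A < B < D < E < F < G < J < L < M < N and write every simplex with vertices in increasing order. Then dim K = 2 and the simplices of K are:

  0-simplices (10): A, B, D, E, F, G, J, L, M, N
  1-simplices (30): AE, AF, AG, AJ, AL, AN, BD, BJ, BM, BN, DF, DG, DJ, DL, DM, DN, EF, EG, EL, EM, EN, FG, FJ, FM, GL, GN, JL, JM, LM, MN
  2-simplices (20): AEL, AEN, AFG, AFJ, AGN, AJL, BDJ, BDN, BJM, BMN, DFJ, DFM, DGL, DGN, DLM, EFG, EFM, EGL, EMN, JLM

Hence C_0 ≅ Z^10, C_1 ≅ Z^30, C_2 ≅ Z^20.

Boundary ∂_1: C_1 → C_0 sends each edge [p,q] (with p < q) to q − p.
The 10×30 boundary matrix has rank 9 and Smith normal form diag(1,1,1,1,1,1,1,1,1).

∂_2: C_2 → C_1 sends each 2-simplex [p,q,r] to [q,r] − [p,r] + [p,q]. For instance
  ∂AGN = GN − AN + AG,
  ∂AJL = JL − AL + AJ.
This gives a 30×20 integer matrix of rank 20; reducing to Smith normal form yields diagonal entries (1,1,1,1,1,1,1,1,1,1,1,1,1,1,1,1,1,1,1,2).

Now H_k = ker ∂_k / im ∂_{k+1}, so:

  H_0: rank C_0 − rank ∂_1 = 10 − 9 = 1, and the invariant factors of ∂_1 are all 1, so H_0 ≅ Z.

(K is a triangulation of the Klein bottle.)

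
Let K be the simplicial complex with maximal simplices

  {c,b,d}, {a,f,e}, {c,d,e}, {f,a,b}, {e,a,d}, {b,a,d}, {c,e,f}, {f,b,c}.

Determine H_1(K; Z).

Fix the vertex order a < b < c < d < e < f and write every simplex with vertices in increasing order. Then dim K = 2 and the simplices of K are:

  0-simplices (6): a, b, c, d, e, f
  1-simplices (12): ab, ad, ae, af, bc, bd, bf, cd, ce, cf, de, ef
  2-simplices (8): abd, abf, ade, aef, bcd, bcf, cde, cef

Hence C_0 ≅ Z^6, C_1 ≅ Z^12, C_2 ≅ Z^8.

The boundary map ∂_1: C_1 → C_0 sends each edge [p,q] (with p < q) to q − p. For instance
  ∂cf = f − c.
The resulting 6×12 matrix has rank 5, and its Smith normal form has invariant factors (1,1,1,1,1).

Boundary ∂_2: C_2 → C_1 maps a triangle to the signed sum of its edges. For instance
  ∂bcd = cd − bd + bc,
  ∂ade = de − ae + ad.
The 12×8 boundary matrix has rank 7 and Smith normal form diag(1,1,1,1,1,1,1).

From H_k ≅ ker(∂_k) / im(∂_{k+1}) we obtain:

  H_1: rank ker ∂_1 − rank ∂_2 = (12 − 5) − 7 = 0, and the invariant factors of ∂_2 are all 1, so H_1 ≅ 0.

H_1 ≅ 0.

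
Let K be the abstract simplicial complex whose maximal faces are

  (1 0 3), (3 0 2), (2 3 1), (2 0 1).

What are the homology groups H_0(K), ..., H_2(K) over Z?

H_0 = Z,  H_1 = 0,  H_2 = Z.

Take the total order 0 < 1 < 2 < 3 on the vertex set. Then K (dimension 2) consists of the simplices:

  0-simplices (4): [0], [1], [2], [3]
  1-simplices (6): [0,1], [0,2], [0,3], [1,2], [1,3], [2,3]
  2-simplices (4): [0,1,2], [0,1,3], [0,2,3], [1,2,3]

Hence C_0 ≅ Z^4, C_1 ≅ Z^6, C_2 ≅ Z^4.

Boundary ∂_1: C_1 → C_0 sends each edge [p,q] (with p < q) to q − p. For instance
  ∂[1,2] = [2] − [1].
The 4×6 boundary matrix has rank 3 and Smith normal form diag(1,1,1).

The boundary map ∂_2: C_2 → C_1 acts by ∂[p,q,r] = [q,r] − [p,r] + [p,q]. For instance
  ∂[0,2,3] = [2,3] − [0,3] + [0,2],
  ∂[1,2,3] = [2,3] − [1,3] + [1,2].
This gives a 6×4 integer matrix of rank 3; reducing to Smith normal form yields diagonal entries (1,1,1).

From H_k ≅ ker(∂_k) / im(∂_{k+1}) we obtain:

  H_0: rank C_0 − rank ∂_1 = 4 − 3 = 1, and the invariant factors of ∂_1 are all 1, so H_0 ≅ Z.
  H_1: rank ker ∂_1 − rank ∂_2 = (6 − 3) − 3 = 0, and the invariant factors of ∂_2 are all 1, so H_1 ≅ 0.
  H_2: rank ker ∂_2 − rank ∂_3 = (4 − 3) − 0 = 1, and there is no ∂_3, so H_2 ≅ Z.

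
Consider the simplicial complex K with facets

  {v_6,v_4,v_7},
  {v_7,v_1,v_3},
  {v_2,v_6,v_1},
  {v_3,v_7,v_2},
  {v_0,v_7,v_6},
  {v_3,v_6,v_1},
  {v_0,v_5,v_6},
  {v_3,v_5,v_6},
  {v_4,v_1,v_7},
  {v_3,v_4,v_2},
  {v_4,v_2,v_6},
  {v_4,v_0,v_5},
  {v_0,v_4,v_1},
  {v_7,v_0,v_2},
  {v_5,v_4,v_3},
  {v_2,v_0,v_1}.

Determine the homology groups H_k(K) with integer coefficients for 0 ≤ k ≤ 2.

H_0 = Z,  H_1 = Z^2,  H_2 = Z.

Order the vertices as v_0 < v_1 < v_2 < v_3 < v_4 < v_5 < v_6 < v_7. Listing each simplex with vertices in this order, K has dimension 2 with simplices:

  0-simplices (8): [v_0], [v_1], [v_2], [v_3], [v_4], [v_5], [v_6], [v_7]
  1-simplices (24): (24 of them)
  2-simplices (16): (16 of them)

so the chain groups are C_0 ≅ Z^8, C_1 ≅ Z^24, C_2 ≅ Z^16.

The boundary map ∂_1: C_1 → C_0 maps an edge to its endpoints' difference, ∂[p,q] = q − p.
This gives a 8×24 integer matrix of rank 7; reducing to Smith normal form yields diagonal entries (1,1,1,1,1,1,1).

The boundary map ∂_2: C_2 → C_1 maps a triangle to the signed sum of its edges. For instance
  ∂[v_0,v_6,v_7] = [v_6,v_7] − [v_0,v_7] + [v_0,v_6],
  ∂[v_0,v_1,v_4] = [v_1,v_4] − [v_0,v_4] + [v_0,v_1].
The resulting 24×16 matrix has rank 15, and its Smith normal form has invariant factors (1,1,1,1,1,1,1,1,1,1,1,1,1,1,1).

From H_k ≅ ker(∂_k) / im(∂_{k+1}) we obtain:

  H_0: rank C_0 − rank ∂_1 = 8 − 7 = 1, and the invariant factors of ∂_1 are all 1, so H_0 = Z.
  H_1: rank ker ∂_1 − rank ∂_2 = (24 − 7) − 15 = 2, and the invariant factors of ∂_2 are all 1, so H_1 = Z^2.
  H_2: rank ker ∂_2 − rank ∂_3 = (16 − 15) − 0 = 1, and there is no ∂_3, so H_2 = Z.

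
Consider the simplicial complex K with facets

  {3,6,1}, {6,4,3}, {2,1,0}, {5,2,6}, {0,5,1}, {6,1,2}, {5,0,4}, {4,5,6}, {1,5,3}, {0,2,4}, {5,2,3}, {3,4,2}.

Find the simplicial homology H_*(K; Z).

Fix the vertex order 0 < 1 < 2 < 3 < 4 < 5 < 6 and write every simplex with vertices in increasing order. Then dim K = 2 and the simplices of K are:

  0-simplices (7): [0], [1], [2], [3], [4], [5], [6]
  1-simplices (18): [0,1], [0,2], [0,4], [0,5], [1,2], [1,3], [1,5], [1,6], [2,3], [2,4], [2,5], [2,6], [3,4], [3,5], [3,6], [4,5], [4,6], [5,6]
  2-simplices (12): [0,1,2], [0,1,5], [0,2,4], [0,4,5], [1,2,6], [1,3,5], [1,3,6], [2,3,4], [2,3,5], [2,5,6], [3,4,6], [4,5,6]

giving chain groups C_0 ≅ Z^7, C_1 ≅ Z^18, C_2 ≅ Z^12.

∂_1: C_1 → C_0 is given by ∂[p,q] = [q] − [p].
The resulting 7×18 matrix has rank 6, and its Smith normal form has invariant factors (1,1,1,1,1,1).

∂_2: C_2 → C_1 sends each 2-simplex [p,q,r] to [q,r] − [p,r] + [p,q]. For instance
  ∂[0,1,5] = [1,5] − [0,5] + [0,1],
  ∂[0,1,2] = [1,2] − [0,2] + [0,1].
The resulting 18×12 matrix has rank 12, and its Smith normal form has invariant factors (1,1,1,1,1,1,1,1,1,1,1,2).

Computing H_k = (kernel of ∂_k) / (image of ∂_{k+1}):

  H_0: rank C_0 − rank ∂_1 = 7 − 6 = 1, and the invariant factors of ∂_1 are all 1, so H_0 = Z.
  H_1: rank ker ∂_1 − rank ∂_2 = (18 − 6) − 12 = 0, and ∂_2 has invariant factor 2 > 1, so H_1 = Z_2.
  H_2: rank ker ∂_2 − rank ∂_3 = (12 − 12) − 0 = 0, and there is no ∂_3, so H_2 = 0.

H_0 = Z,  H_1 = Z_2,  H_2 = 0.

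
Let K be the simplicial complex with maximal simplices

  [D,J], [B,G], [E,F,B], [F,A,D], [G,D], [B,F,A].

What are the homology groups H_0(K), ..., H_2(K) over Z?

H_0 = Z,  H_1 = Z,  H_2 = 0.

K has 7 vertices, 10 edges, 3 triangles.
rank ∂_0 = 0, rank ∂_1 = 6 ⇒ b_0 = 7 − 0 − 6 = 1; all invariant factors of ∂_1 are 1 so no torsion. So H_0 ≅ Z.
rank ∂_1 = 6, rank ∂_2 = 3 ⇒ b_1 = 10 − 6 − 3 = 1; all invariant factors of ∂_2 are 1 so no torsion. So H_1 ≅ Z.
rank ∂_2 = 3, rank ∂_3 = 0 ⇒ b_2 = 3 − 3 − 0 = 0. So H_2 ≅ 0.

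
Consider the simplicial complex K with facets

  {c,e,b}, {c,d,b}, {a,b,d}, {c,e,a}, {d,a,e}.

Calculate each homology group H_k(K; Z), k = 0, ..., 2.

Order the vertices as a < b < c < d < e. Listing each simplex with vertices in this order, K has dimension 2 with simplices:

  0-simplices (5): a, b, c, d, e
  1-simplices (10): ab, ac, ad, ae, bc, bd, be, cd, ce, de
  2-simplices (5): abd, ace, ade, bcd, bce

so the chain groups are C_0 ≅ Z^5, C_1 ≅ Z^10, C_2 ≅ Z^5.

Boundary ∂_1: C_1 → C_0 sends each edge [p,q] (with p < q) to q − p.
The resulting 5×10 matrix has rank 4, and its Smith normal form has invariant factors (1,1,1,1).

∂_2: C_2 → C_1 acts by ∂[p,q,r] = [q,r] − [p,r] + [p,q]. For instance
  ∂ace = ce − ae + ac,
  ∂bce = ce − be + bc.
The 10×5 boundary matrix has rank 5 and Smith normal form diag(1,1,1,1,1).

Computing H_k = (kernel of ∂_k) / (image of ∂_{k+1}):

  H_0: rank C_0 − rank ∂_1 = 5 − 4 = 1, and the invariant factors of ∂_1 are all 1, so H_0 = Z.
  H_1: rank ker ∂_1 − rank ∂_2 = (10 − 4) − 5 = 1, and the invariant factors of ∂_2 are all 1, so H_1 = Z.
  H_2: rank ker ∂_2 − rank ∂_3 = (5 − 5) − 0 = 0, and there is no ∂_3, so H_2 = 0.

As a check, the Euler characteristic is 5 − 10 + 5 = 0, which agrees with 1 − 1 + 0 = 0.
(K is a triangulation of the Möbius band.)

H_0 ≅ Z,  H_1 ≅ Z,  H_2 = 0.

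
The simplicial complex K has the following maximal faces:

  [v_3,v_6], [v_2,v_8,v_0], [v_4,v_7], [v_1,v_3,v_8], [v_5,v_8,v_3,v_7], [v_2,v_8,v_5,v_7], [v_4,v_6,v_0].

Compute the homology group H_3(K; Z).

Fix the vertex order v_0 < v_1 < v_2 < v_3 < v_4 < v_5 < v_6 < v_7 < v_8 and write every simplex with vertices in increasing order. Then dim K = 3 and the simplices of K are:

  0-simplices (9): [v_0], [v_1], [v_2], [v_3], [v_4], [v_5], [v_6], [v_7], [v_8]
  1-simplices (18): (18 of them)
  2-simplices (10): [v_0,v_2,v_8], [v_0,v_4,v_6], [v_1,v_3,v_8], [v_2,v_5,v_7], [v_2,v_5,v_8], [v_2,v_7,v_8], [v_3,v_5,v_7], [v_3,v_5,v_8], [v_3,v_7,v_8], [v_5,v_7,v_8]
  3-simplices (2): [v_2,v_5,v_7,v_8], [v_3,v_5,v_7,v_8]

so the chain groups are C_0 ≅ Z^9, C_1 ≅ Z^18, C_2 ≅ Z^10, C_3 ≅ Z^2.

The boundary map ∂_1: C_1 → C_0 sends each edge [p,q] (with p < q) to q − p. For instance
  ∂[v_3,v_8] = [v_8] − [v_3].
The 9×18 boundary matrix has rank 8 and Smith normal form diag(1,1,1,1,1,1,1,1).

Boundary ∂_2: C_2 → C_1 maps a triangle to the signed sum of its edges. For instance
  ∂[v_2,v_7,v_8] = [v_7,v_8] − [v_2,v_8] + [v_2,v_7],
  ∂[v_2,v_5,v_7] = [v_5,v_7] − [v_2,v_7] + [v_2,v_5].
The resulting 18×10 matrix has rank 8, and its Smith normal form has invariant factors (1,1,1,1,1,1,1,1).

Boundary ∂_3: C_3 → C_2 sends each 3-simplex σ to the alternating sum Σ_i (−1)^i (σ with its i-th vertex removed). For instance
  ∂[v_2,v_5,v_7,v_8] = [v_5,v_7,v_8] − [v_2,v_7,v_8] + [v_2,v_5,v_8] − [v_2,v_5,v_7],
  ∂[v_3,v_5,v_7,v_8] = [v_5,v_7,v_8] − [v_3,v_7,v_8] + [v_3,v_5,v_8] − [v_3,v_5,v_7].
The 10×2 boundary matrix has rank 2 and Smith normal form diag(1,1).

Reading off H_k = ker ∂_k / im ∂_{k+1}:

  H_3: rank ker ∂_3 − rank ∂_4 = (2 − 2) − 0 = 0, and there is no ∂_4, so H_3 ≅ 0.

H_3 = 0.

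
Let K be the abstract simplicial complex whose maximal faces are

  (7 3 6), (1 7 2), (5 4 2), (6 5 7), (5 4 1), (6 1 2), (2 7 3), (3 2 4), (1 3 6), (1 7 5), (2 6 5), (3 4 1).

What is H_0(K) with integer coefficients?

H_0 = Z.

K has 7 vertices, 18 edges, 12 triangles.
rank ∂_0 = 0, rank ∂_1 = 6 ⇒ b_0 = 7 − 0 − 6 = 1; all invariant factors of ∂_1 are 1 so no torsion. So H_0 ≅ Z.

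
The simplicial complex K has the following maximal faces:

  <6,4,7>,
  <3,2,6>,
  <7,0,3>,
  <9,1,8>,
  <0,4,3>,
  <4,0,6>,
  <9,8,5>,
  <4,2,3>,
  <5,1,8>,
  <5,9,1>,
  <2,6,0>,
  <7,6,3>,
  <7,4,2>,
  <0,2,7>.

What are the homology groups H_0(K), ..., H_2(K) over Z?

We work with the vertex ordering 0 < 1 < 2 < 3 < 4 < 5 < 6 < 7 < 8 < 9. The simplices of K, each written with vertices in increasing order, are:

  0-simplices (10): [0], [1], [2], [3], [4], [5], [6], [7], [8], [9]
  1-simplices (21): [0,2], [0,3], [0,4], [0,6], [0,7], [1,5], [1,8], [1,9], [2,3], [2,4], [2,6], [2,7], [3,4], [3,6], [3,7], [4,6], [4,7], [5,8], [5,9], [6,7], [8,9]
  2-simplices (14): [0,2,6], [0,2,7], [0,3,4], [0,3,7], [0,4,6], [1,5,8], [1,5,9], [1,8,9], [2,3,4], [2,3,6], [2,4,7], [3,6,7], [4,6,7], [5,8,9]

Hence C_0 ≅ Z^10, C_1 ≅ Z^21, C_2 ≅ Z^14.

The boundary map ∂_1: C_1 → C_0 maps an edge to its endpoints' difference, ∂[p,q] = q − p.
The resulting 10×21 matrix has rank 8, and its Smith normal form has invariant factors (1,1,1,1,1,1,1,1).

∂_2: C_2 → C_1 maps a triangle to the signed sum of its edges. For instance
  ∂[1,5,8] = [5,8] − [1,8] + [1,5],
  ∂[2,3,4] = [3,4] − [2,4] + [2,3].
The resulting 21×14 matrix has rank 13, and its Smith normal form has invariant factors (1,1,1,1,1,1,1,1,1,1,1,1,2).

Now H_k = ker ∂_k / im ∂_{k+1}, so:

  H_0: rank C_0 − rank ∂_1 = 10 − 8 = 2, and the invariant factors of ∂_1 are all 1, so H_0 = Z^2.
  H_1: rank ker ∂_1 − rank ∂_2 = (21 − 8) − 13 = 0, and ∂_2 has invariant factor 2 > 1, so H_1 = Z/2Z.
  H_2: rank ker ∂_2 − rank ∂_3 = (14 − 13) − 0 = 1, and there is no ∂_3, so H_2 = Z.

As a check, the Euler characteristic is 10 − 21 + 14 = 3, which agrees with 2 − 0 + 1 = 3.

H_0 = Z^2,  H_1 = Z/2Z,  H_2 = Z.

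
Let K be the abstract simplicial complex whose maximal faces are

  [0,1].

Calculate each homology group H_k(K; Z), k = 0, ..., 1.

H_0 ≅ Z,  H_1 = 0.

Order the vertices as 0 < 1. Listing each simplex with vertices in this order, K has dimension 1 with simplices:

  0-simplices (2): [0], [1]
  1-simplices (1): [0,1]

giving chain groups C_0 ≅ Z^2, C_1 ≅ Z^1.

∂_1: C_1 → C_0 maps an edge to its endpoints' difference, ∂[p,q] = q − p.
As a 2×1 matrix over Z this has rank 1, with invariant factors (1).

Now H_k = ker ∂_k / im ∂_{k+1}, so:

  H_0: rank C_0 − rank ∂_1 = 2 − 1 = 1, and the invariant factors of ∂_1 are all 1, so H_0 = Z.
  H_1: rank ker ∂_1 − rank ∂_2 = (1 − 1) − 0 = 0, and there is no ∂_2, so H_1 = 0.

As a check, the Euler characteristic is 2 − 1 = 1, which agrees with 1 − 0 = 1.
(K is a triangulation of the 1-simplex.)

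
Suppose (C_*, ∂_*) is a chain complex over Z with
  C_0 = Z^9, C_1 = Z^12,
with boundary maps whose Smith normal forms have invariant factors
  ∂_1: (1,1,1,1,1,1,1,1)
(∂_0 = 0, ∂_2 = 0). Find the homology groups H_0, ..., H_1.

H_0: b_0 = 9 − 0 − 8 = 1; torsion from ∂_1 factors > 1: none. So H_0 = Z.
H_1: b_1 = 12 − 8 − 0 = 4; torsion from ∂_2 factors > 1: none. So H_1 = Z^4.

H_0 = Z,  H_1 = Z^4.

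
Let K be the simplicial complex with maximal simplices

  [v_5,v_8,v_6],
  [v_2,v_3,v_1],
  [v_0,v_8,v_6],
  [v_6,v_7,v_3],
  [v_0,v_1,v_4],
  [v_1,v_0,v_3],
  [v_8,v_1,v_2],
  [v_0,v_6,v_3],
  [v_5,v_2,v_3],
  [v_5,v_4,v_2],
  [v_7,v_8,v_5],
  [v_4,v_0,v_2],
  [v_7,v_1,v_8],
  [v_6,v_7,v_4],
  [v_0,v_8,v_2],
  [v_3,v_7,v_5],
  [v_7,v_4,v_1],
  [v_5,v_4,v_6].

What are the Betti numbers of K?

b_0 = 1, b_1 = 1, b_2 = 0.

Take the total order v_0 < v_1 < v_2 < v_3 < v_4 < v_5 < v_6 < v_7 < v_8 on the vertex set. Then K (dimension 2) consists of the simplices:

  0-simplices (9): [v_0], [v_1], [v_2], [v_3], [v_4], [v_5], [v_6], [v_7], [v_8]
  1-simplices (27): (27 of them)
  2-simplices (18): (18 of them)

so the chain groups are C_0 ≅ Z^9, C_1 ≅ Z^27, C_2 ≅ Z^18.

The boundary map ∂_1: C_1 → C_0 sends each edge [p,q] (with p < q) to q − p. For instance
  ∂[v_4,v_5] = [v_5] − [v_4].
As a 9×27 matrix over Z this has rank 8, with invariant factors (1,1,1,1,1,1,1,1).

∂_2: C_2 → C_1 sends each 2-simplex [p,q,r] to [q,r] − [p,r] + [p,q]. For instance
  ∂[v_4,v_6,v_7] = [v_6,v_7] − [v_4,v_7] + [v_4,v_6],
  ∂[v_1,v_2,v_8] = [v_2,v_8] − [v_1,v_8] + [v_1,v_2].
As a 27×18 matrix over Z this has rank 18, with invariant factors (1,1,1,1,1,1,1,1,1,1,1,1,1,1,1,1,1,2).

Computing H_k = (kernel of ∂_k) / (image of ∂_{k+1}):

  H_0: rank C_0 − rank ∂_1 = 9 − 8 = 1, and the invariant factors of ∂_1 are all 1, so H_0 ≅ Z.
  H_1: rank ker ∂_1 − rank ∂_2 = (27 − 8) − 18 = 1, and ∂_2 has invariant factor 2 > 1, so H_1 ≅ Z ⊕ Z/2.
  H_2: rank ker ∂_2 − rank ∂_3 = (18 − 18) − 0 = 0, and there is no ∂_3, so H_2 ≅ 0.

(K is a triangulation of the Klein bottle.)

Hence the Betti numbers are b_0 = 1, b_1 = 1, b_2 = 0.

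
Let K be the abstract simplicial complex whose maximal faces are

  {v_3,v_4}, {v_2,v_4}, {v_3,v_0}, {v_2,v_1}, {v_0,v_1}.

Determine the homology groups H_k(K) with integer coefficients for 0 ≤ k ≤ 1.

Take the total order v_0 < v_1 < v_2 < v_3 < v_4 on the vertex set. Then K (dimension 1) consists of the simplices:

  0-simplices (5): [v_0], [v_1], [v_2], [v_3], [v_4]
  1-simplices (5): [v_0,v_1], [v_0,v_3], [v_1,v_2], [v_2,v_4], [v_3,v_4]

Hence C_0 ≅ Z^5, C_1 ≅ Z^5.

∂_1: C_1 → C_0 sends each edge [p,q] (with p < q) to q − p. For instance
  ∂[v_3,v_4] = [v_4] − [v_3].
As a 5×5 matrix over Z this has rank 4, with invariant factors (1,1,1,1).

From H_k ≅ ker(∂_k) / im(∂_{k+1}) we obtain:

  H_0: rank C_0 − rank ∂_1 = 5 − 4 = 1, and the invariant factors of ∂_1 are all 1, so H_0 = Z.
  H_1: rank ker ∂_1 − rank ∂_2 = (5 − 4) − 0 = 1, and there is no ∂_2, so H_1 = Z.

(K is a triangulation of the circle S^1.)

H_0 ≅ Z,  H_1 ≅ Z.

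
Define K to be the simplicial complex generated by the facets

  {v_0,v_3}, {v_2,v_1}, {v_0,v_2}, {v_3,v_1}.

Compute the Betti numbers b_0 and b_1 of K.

b_0 = 1, b_1 = 1.

We work with the vertex ordering v_0 < v_1 < v_2 < v_3. The simplices of K, each written with vertices in increasing order, are:

  0-simplices (4): [v_0], [v_1], [v_2], [v_3]
  1-simplices (4): [v_0,v_2], [v_0,v_3], [v_1,v_2], [v_1,v_3]

so the chain groups are C_0 ≅ Z^4, C_1 ≅ Z^4.

∂_1: C_1 → C_0 maps an edge to its endpoints' difference, ∂[p,q] = q − p.
This gives a 4×4 integer matrix of rank 3; reducing to Smith normal form yields diagonal entries (1,1,1).

Now H_k = ker ∂_k / im ∂_{k+1}, so:

  H_0: rank C_0 − rank ∂_1 = 4 − 3 = 1, and the invariant factors of ∂_1 are all 1, so H_0 = Z.
  H_1: rank ker ∂_1 − rank ∂_2 = (4 − 3) − 0 = 1, and there is no ∂_2, so H_1 = Z.

Hence the Betti numbers are b_0 = 1, b_1 = 1.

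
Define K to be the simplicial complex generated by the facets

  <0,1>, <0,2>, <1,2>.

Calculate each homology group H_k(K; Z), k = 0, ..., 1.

Fix the vertex order 0 < 1 < 2 and write every simplex with vertices in increasing order. Then dim K = 1 and the simplices of K are:

  0-simplices (3): [0], [1], [2]
  1-simplices (3): [0,1], [0,2], [1,2]

so the chain groups are C_0 ≅ Z^3, C_1 ≅ Z^3.

Boundary ∂_1: C_1 → C_0 is given by ∂[p,q] = [q] − [p].
As a 3×3 matrix over Z this has rank 2, with invariant factors (1,1).

From H_k ≅ ker(∂_k) / im(∂_{k+1}) we obtain:

  H_0: rank C_0 − rank ∂_1 = 3 − 2 = 1, and the invariant factors of ∂_1 are all 1, so H_0 = Z.
  H_1: rank ker ∂_1 − rank ∂_2 = (3 − 2) − 0 = 1, and there is no ∂_2, so H_1 = Z.

H_0 = Z,  H_1 = Z.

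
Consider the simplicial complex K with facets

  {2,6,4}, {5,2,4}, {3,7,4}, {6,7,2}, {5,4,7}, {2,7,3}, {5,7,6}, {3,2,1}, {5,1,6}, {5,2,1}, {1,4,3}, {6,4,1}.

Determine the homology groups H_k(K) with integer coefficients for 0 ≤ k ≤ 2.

Fix the vertex order 1 < 2 < 3 < 4 < 5 < 6 < 7 and write every simplex with vertices in increasing order. Then dim K = 2 and the simplices of K are:

  0-simplices (7): [1], [2], [3], [4], [5], [6], [7]
  1-simplices (18): [1,2], [1,3], [1,4], [1,5], [1,6], [2,3], [2,4], [2,5], [2,6], [2,7], [3,4], [3,7], [4,5], [4,6], [4,7], [5,6], [5,7], [6,7]
  2-simplices (12): [1,2,3], [1,2,5], [1,3,4], [1,4,6], [1,5,6], [2,3,7], [2,4,5], [2,4,6], [2,6,7], [3,4,7], [4,5,7], [5,6,7]

giving chain groups C_0 ≅ Z^7, C_1 ≅ Z^18, C_2 ≅ Z^12.

∂_1: C_1 → C_0 is given by ∂[p,q] = [q] − [p]. For instance
  ∂[4,5] = [5] − [4].
As a 7×18 matrix over Z this has rank 6, with invariant factors (1,1,1,1,1,1).

∂_2: C_2 → C_1 sends each 2-simplex [p,q,r] to [q,r] − [p,r] + [p,q]. For instance
  ∂[2,6,7] = [6,7] − [2,7] + [2,6],
  ∂[1,5,6] = [5,6] − [1,6] + [1,5].
The resulting 18×12 matrix has rank 12, and its Smith normal form has invariant factors (1,1,1,1,1,1,1,1,1,1,1,2).

Now H_k = ker ∂_k / im ∂_{k+1}, so:

  H_0: rank C_0 − rank ∂_1 = 7 − 6 = 1, and the invariant factors of ∂_1 are all 1, so H_0 ≅ Z.
  H_1: rank ker ∂_1 − rank ∂_2 = (18 − 6) − 12 = 0, and ∂_2 has invariant factor 2 > 1, so H_1 ≅ Z/2.
  H_2: rank ker ∂_2 − rank ∂_3 = (12 − 12) − 0 = 0, and there is no ∂_3, so H_2 ≅ 0.

(K is a triangulation of the real projective plane RP^2.)

H_0 = Z,  H_1 = Z/2,  H_2 = 0.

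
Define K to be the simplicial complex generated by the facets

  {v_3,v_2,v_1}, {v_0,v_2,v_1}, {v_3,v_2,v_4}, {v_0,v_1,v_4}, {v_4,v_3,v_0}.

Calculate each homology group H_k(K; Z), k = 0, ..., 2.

H_0 ≅ Z,  H_1 ≅ Z,  H_2 = 0.

We work with the vertex ordering v_0 < v_1 < v_2 < v_3 < v_4. The simplices of K, each written with vertices in increasing order, are:

  0-simplices (5): [v_0], [v_1], [v_2], [v_3], [v_4]
  1-simplices (10): [v_0,v_1], [v_0,v_2], [v_0,v_3], [v_0,v_4], [v_1,v_2], [v_1,v_3], [v_1,v_4], [v_2,v_3], [v_2,v_4], [v_3,v_4]
  2-simplices (5): [v_0,v_1,v_2], [v_0,v_1,v_4], [v_0,v_3,v_4], [v_1,v_2,v_3], [v_2,v_3,v_4]

so the chain groups are C_0 ≅ Z^5, C_1 ≅ Z^10, C_2 ≅ Z^5.

Boundary ∂_1: C_1 → C_0 sends each edge [p,q] (with p < q) to q − p. For instance
  ∂[v_3,v_4] = [v_4] − [v_3].
This gives a 5×10 integer matrix of rank 4; reducing to Smith normal form yields diagonal entries (1,1,1,1).

Boundary ∂_2: C_2 → C_1 maps a triangle to the signed sum of its edges. For instance
  ∂[v_1,v_2,v_3] = [v_2,v_3] − [v_1,v_3] + [v_1,v_2],
  ∂[v_0,v_1,v_2] = [v_1,v_2] − [v_0,v_2] + [v_0,v_1].
As a 10×5 matrix over Z this has rank 5, with invariant factors (1,1,1,1,1).

Computing H_k = (kernel of ∂_k) / (image of ∂_{k+1}):

  H_0: rank C_0 − rank ∂_1 = 5 − 4 = 1, and the invariant factors of ∂_1 are all 1, so H_0 = Z.
  H_1: rank ker ∂_1 − rank ∂_2 = (10 − 4) − 5 = 1, and the invariant factors of ∂_2 are all 1, so H_1 = Z.
  H_2: rank ker ∂_2 − rank ∂_3 = (5 − 5) − 0 = 0, and there is no ∂_3, so H_2 = 0.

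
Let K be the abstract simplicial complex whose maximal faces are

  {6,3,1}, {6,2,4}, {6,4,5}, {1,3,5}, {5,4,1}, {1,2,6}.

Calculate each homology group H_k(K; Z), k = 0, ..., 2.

H_0 = Z,  H_1 = Z,  H_2 = 0.

Fix the vertex order 1 < 2 < 3 < 4 < 5 < 6 and write every simplex with vertices in increasing order. Then dim K = 2 and the simplices of K are:

  0-simplices (6): [1], [2], [3], [4], [5], [6]
  1-simplices (12): [1,2], [1,3], [1,4], [1,5], [1,6], [2,4], [2,6], [3,5], [3,6], [4,5], [4,6], [5,6]
  2-simplices (6): [1,2,6], [1,3,5], [1,3,6], [1,4,5], [2,4,6], [4,5,6]

so the chain groups are C_0 ≅ Z^6, C_1 ≅ Z^12, C_2 ≅ Z^6.

The boundary map ∂_1: C_1 → C_0 sends each edge [p,q] (with p < q) to q − p.
This gives a 6×12 integer matrix of rank 5; reducing to Smith normal form yields diagonal entries (1,1,1,1,1).

The boundary map ∂_2: C_2 → C_1 maps a triangle to the signed sum of its edges. For instance
  ∂[1,3,5] = [3,5] − [1,5] + [1,3],
  ∂[1,3,6] = [3,6] − [1,6] + [1,3].
The resulting 12×6 matrix has rank 6, and its Smith normal form has invariant factors (1,1,1,1,1,1).

From H_k ≅ ker(∂_k) / im(∂_{k+1}) we obtain:

  H_0: rank C_0 − rank ∂_1 = 6 − 5 = 1, and the invariant factors of ∂_1 are all 1, so H_0 ≅ Z.
  H_1: rank ker ∂_1 − rank ∂_2 = (12 − 5) − 6 = 1, and the invariant factors of ∂_2 are all 1, so H_1 ≅ Z.
  H_2: rank ker ∂_2 − rank ∂_3 = (6 − 6) − 0 = 0, and there is no ∂_3, so H_2 ≅ 0.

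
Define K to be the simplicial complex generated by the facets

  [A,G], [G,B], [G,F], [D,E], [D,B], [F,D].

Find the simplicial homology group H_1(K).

Order the vertices as A < B < D < E < F < G. Listing each simplex with vertices in this order, K has dimension 1 with simplices:

  0-simplices (6): A, B, D, E, F, G
  1-simplices (6): AG, BD, BG, DE, DF, FG

giving chain groups C_0 ≅ Z^6, C_1 ≅ Z^6.

Boundary ∂_1: C_1 → C_0 sends each edge [p,q] (with p < q) to q − p.
The 6×6 boundary matrix has rank 5 and Smith normal form diag(1,1,1,1,1).

Reading off H_k = ker ∂_k / im ∂_{k+1}:

  H_1: rank ker ∂_1 − rank ∂_2 = (6 − 5) − 0 = 1, and there is no ∂_2, so H_1 = Z.

H_1 ≅ Z.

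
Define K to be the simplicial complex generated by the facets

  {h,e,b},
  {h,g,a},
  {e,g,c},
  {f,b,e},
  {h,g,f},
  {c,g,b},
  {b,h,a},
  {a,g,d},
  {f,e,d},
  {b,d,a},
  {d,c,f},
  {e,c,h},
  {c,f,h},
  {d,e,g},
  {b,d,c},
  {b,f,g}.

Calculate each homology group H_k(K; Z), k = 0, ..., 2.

H_0 = Z,  H_1 = Z^2,  H_2 = Z.

We work with the vertex ordering a < b < c < d < e < f < g < h. The simplices of K, each written with vertices in increasing order, are:

  0-simplices (8): a, b, c, d, e, f, g, h
  1-simplices (24): ab, ad, ag, ah, bc, bd, be, bf, bg, bh, cd, ce, cf, cg, ch, de, df, dg, ef, eg, eh, fg, fh, gh
  2-simplices (16): abd, abh, adg, agh, bcd, bcg, bef, beh, bfg, cdf, ceg, ceh, cfh, def, deg, fgh

Hence C_0 ≅ Z^8, C_1 ≅ Z^24, C_2 ≅ Z^16.

Boundary ∂_1: C_1 → C_0 maps an edge to its endpoints' difference, ∂[p,q] = q − p. For instance
  ∂ch = h − c.
The resulting 8×24 matrix has rank 7, and its Smith normal form has invariant factors (1,1,1,1,1,1,1).

Boundary ∂_2: C_2 → C_1 maps a triangle to the signed sum of its edges. For instance
  ∂bfg = fg − bg + bf,
  ∂bcg = cg − bg + bc.
This gives a 24×16 integer matrix of rank 15; reducing to Smith normal form yields diagonal entries (1,1,1,1,1,1,1,1,1,1,1,1,1,1,1).

Computing H_k = (kernel of ∂_k) / (image of ∂_{k+1}):

  H_0: rank C_0 − rank ∂_1 = 8 − 7 = 1, and the invariant factors of ∂_1 are all 1, so H_0 = Z.
  H_1: rank ker ∂_1 − rank ∂_2 = (24 − 7) − 15 = 2, and the invariant factors of ∂_2 are all 1, so H_1 = Z^2.
  H_2: rank ker ∂_2 − rank ∂_3 = (16 − 15) − 0 = 1, and there is no ∂_3, so H_2 = Z.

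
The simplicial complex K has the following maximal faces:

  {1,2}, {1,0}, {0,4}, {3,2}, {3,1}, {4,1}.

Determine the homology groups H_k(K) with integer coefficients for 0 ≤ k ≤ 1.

We work with the vertex ordering 0 < 1 < 2 < 3 < 4. The simplices of K, each written with vertices in increasing order, are:

  0-simplices (5): [0], [1], [2], [3], [4]
  1-simplices (6): [0,1], [0,4], [1,2], [1,3], [1,4], [2,3]

so the chain groups are C_0 ≅ Z^5, C_1 ≅ Z^6.

∂_1: C_1 → C_0 maps an edge to its endpoints' difference, ∂[p,q] = q − p. For instance
  ∂[1,4] = [4] − [1].
The resulting 5×6 matrix has rank 4, and its Smith normal form has invariant factors (1,1,1,1).

Reading off H_k = ker ∂_k / im ∂_{k+1}:

  H_0: rank C_0 − rank ∂_1 = 5 − 4 = 1, and the invariant factors of ∂_1 are all 1, so H_0 ≅ Z.
  H_1: rank ker ∂_1 − rank ∂_2 = (6 − 4) − 0 = 2, and there is no ∂_2, so H_1 ≅ Z^2.

As a check, the Euler characteristic is 5 − 6 = -1, which agrees with 1 − 2 = -1.

H_0 ≅ Z,  H_1 ≅ Z^2.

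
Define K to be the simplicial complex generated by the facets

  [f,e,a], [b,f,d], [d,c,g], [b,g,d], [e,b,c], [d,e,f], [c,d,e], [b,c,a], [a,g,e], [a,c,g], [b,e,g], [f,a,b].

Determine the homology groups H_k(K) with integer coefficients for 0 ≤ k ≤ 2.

H_0 = Z,  H_1 = Z/2,  H_2 = 0.

Fix the vertex order a < b < c < d < e < f < g and write every simplex with vertices in increasing order. Then dim K = 2 and the simplices of K are:

  0-simplices (7): a, b, c, d, e, f, g
  1-simplices (18): ab, ac, ae, af, ag, bc, bd, be, bf, bg, cd, ce, cg, de, df, dg, ef, eg
  2-simplices (12): abc, abf, acg, aef, aeg, bce, bdf, bdg, beg, cde, cdg, def

giving chain groups C_0 ≅ Z^7, C_1 ≅ Z^18, C_2 ≅ Z^12.

Boundary ∂_1: C_1 → C_0 maps an edge to its endpoints' difference, ∂[p,q] = q − p. For instance
  ∂bf = f − b.
The resulting 7×18 matrix has rank 6, and its Smith normal form has invariant factors (1,1,1,1,1,1).

The boundary map ∂_2: C_2 → C_1 maps a triangle to the signed sum of its edges. For instance
  ∂aeg = eg − ag + ae,
  ∂aef = ef − af + ae.
The 18×12 boundary matrix has rank 12 and Smith normal form diag(1,1,1,1,1,1,1,1,1,1,1,2).

Reading off H_k = ker ∂_k / im ∂_{k+1}:

  H_0: rank C_0 − rank ∂_1 = 7 − 6 = 1, and the invariant factors of ∂_1 are all 1, so H_0 ≅ Z.
  H_1: rank ker ∂_1 − rank ∂_2 = (18 − 6) − 12 = 0, and ∂_2 has invariant factor 2 > 1, so H_1 ≅ Z/2.
  H_2: rank ker ∂_2 − rank ∂_3 = (12 − 12) − 0 = 0, and there is no ∂_3, so H_2 ≅ 0.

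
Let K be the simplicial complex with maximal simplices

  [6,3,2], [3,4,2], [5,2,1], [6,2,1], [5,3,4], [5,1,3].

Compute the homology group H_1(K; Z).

Fix the vertex order 1 < 2 < 3 < 4 < 5 < 6 and write every simplex with vertices in increasing order. Then dim K = 2 and the simplices of K are:

  0-simplices (6): [1], [2], [3], [4], [5], [6]
  1-simplices (12): [1,2], [1,3], [1,5], [1,6], [2,3], [2,4], [2,5], [2,6], [3,4], [3,5], [3,6], [4,5]
  2-simplices (6): [1,2,5], [1,2,6], [1,3,5], [2,3,4], [2,3,6], [3,4,5]

Hence C_0 ≅ Z^6, C_1 ≅ Z^12, C_2 ≅ Z^6.

The boundary map ∂_1: C_1 → C_0 maps an edge to its endpoints' difference, ∂[p,q] = q − p.
As a 6×12 matrix over Z this has rank 5, with invariant factors (1,1,1,1,1).

The boundary map ∂_2: C_2 → C_1 maps a triangle to the signed sum of its edges. For instance
  ∂[3,4,5] = [4,5] − [3,5] + [3,4],
  ∂[1,2,5] = [2,5] − [1,5] + [1,2].
The resulting 12×6 matrix has rank 6, and its Smith normal form has invariant factors (1,1,1,1,1,1).

From H_k ≅ ker(∂_k) / im(∂_{k+1}) we obtain:

  H_1: rank ker ∂_1 − rank ∂_2 = (12 − 5) − 6 = 1, and the invariant factors of ∂_2 are all 1, so H_1 ≅ Z.

H_1 = Z.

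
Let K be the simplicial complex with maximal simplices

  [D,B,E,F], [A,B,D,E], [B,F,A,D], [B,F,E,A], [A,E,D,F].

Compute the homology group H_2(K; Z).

H_2 = 0.

We work with the vertex ordering A < B < D < E < F. The simplices of K, each written with vertices in increasing order, are:

  0-simplices (5): A, B, D, E, F
  1-simplices (10): AB, AD, AE, AF, BD, BE, BF, DE, DF, EF
  2-simplices (10): ABD, ABE, ABF, ADE, ADF, AEF, BDE, BDF, BEF, DEF
  3-simplices (5): ABDE, ABDF, ABEF, ADEF, BDEF

giving chain groups C_0 ≅ Z^5, C_1 ≅ Z^10, C_2 ≅ Z^10, C_3 ≅ Z^5.

∂_1: C_1 → C_0 maps an edge to its endpoints' difference, ∂[p,q] = q − p.
As a 5×10 matrix over Z this has rank 4, with invariant factors (1,1,1,1).

Boundary ∂_2: C_2 → C_1 sends each 2-simplex [p,q,r] to [q,r] − [p,r] + [p,q]. For instance
  ∂ADF = DF − AF + AD,
  ∂ABF = BF − AF + AB.
The resulting 10×10 matrix has rank 6, and its Smith normal form has invariant factors (1,1,1,1,1,1).

The boundary map ∂_3: C_3 → C_2 sends each 3-simplex σ to the alternating sum Σ_i (−1)^i (σ with its i-th vertex removed). For instance
  ∂ABDE = BDE − ADE + ABE − ABD,
  ∂ADEF = DEF − AEF + ADF − ADE.
As a 10×5 matrix over Z this has rank 4, with invariant factors (1,1,1,1).

From H_k ≅ ker(∂_k) / im(∂_{k+1}) we obtain:

  H_2: rank ker ∂_2 − rank ∂_3 = (10 − 6) − 4 = 0, and the invariant factors of ∂_3 are all 1, so H_2 = 0.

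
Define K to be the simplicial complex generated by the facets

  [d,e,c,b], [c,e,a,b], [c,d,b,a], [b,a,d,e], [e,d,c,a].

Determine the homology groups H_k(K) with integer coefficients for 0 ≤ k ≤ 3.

Order the vertices as a < b < c < d < e. Listing each simplex with vertices in this order, K has dimension 3 with simplices:

  0-simplices (5): a, b, c, d, e
  1-simplices (10): ab, ac, ad, ae, bc, bd, be, cd, ce, de
  2-simplices (10): abc, abd, abe, acd, ace, ade, bcd, bce, bde, cde
  3-simplices (5): abcd, abce, abde, acde, bcde

giving chain groups C_0 ≅ Z^5, C_1 ≅ Z^10, C_2 ≅ Z^10, C_3 ≅ Z^5.

Boundary ∂_1: C_1 → C_0 sends each edge [p,q] (with p < q) to q − p. For instance
  ∂ad = d − a.
The 5×10 boundary matrix has rank 4 and Smith normal form diag(1,1,1,1).

∂_2: C_2 → C_1 maps a triangle to the signed sum of its edges. For instance
  ∂abd = bd − ad + ab,
  ∂abc = bc − ac + ab.
As a 10×10 matrix over Z this has rank 6, with invariant factors (1,1,1,1,1,1).

The boundary map ∂_3: C_3 → C_2 sends each 3-simplex σ to the alternating sum Σ_i (−1)^i (σ with its i-th vertex removed). For instance
  ∂abce = bce − ace + abe − abc,
  ∂bcde = cde − bde + bce − bcd.
The resulting 10×5 matrix has rank 4, and its Smith normal form has invariant factors (1,1,1,1).

Reading off H_k = ker ∂_k / im ∂_{k+1}:

  H_0: rank C_0 − rank ∂_1 = 5 − 4 = 1, and the invariant factors of ∂_1 are all 1, so H_0 ≅ Z.
  H_1: rank ker ∂_1 − rank ∂_2 = (10 − 4) − 6 = 0, and the invariant factors of ∂_2 are all 1, so H_1 ≅ 0.
  H_2: rank ker ∂_2 − rank ∂_3 = (10 − 6) − 4 = 0, and the invariant factors of ∂_3 are all 1, so H_2 ≅ 0.
  H_3: rank ker ∂_3 − rank ∂_4 = (5 − 4) − 0 = 1, and there is no ∂_4, so H_3 ≅ Z.

As a check, the Euler characteristic is 5 − 10 + 10 − 5 = 0, which agrees with 1 − 0 + 0 − 1 = 0.
(K is a triangulation of the 3-sphere S^3.)

H_0 = Z,  H_1 = 0,  H_2 = 0,  H_3 = Z.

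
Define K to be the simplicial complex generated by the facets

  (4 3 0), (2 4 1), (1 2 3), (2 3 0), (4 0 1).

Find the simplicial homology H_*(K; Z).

H_0 ≅ Z,  H_1 ≅ Z,  H_2 = 0.

K has 5 vertices, 10 edges, 5 triangles.
rank ∂_0 = 0, rank ∂_1 = 4 ⇒ b_0 = 5 − 0 − 4 = 1; all invariant factors of ∂_1 are 1 so no torsion. So H_0 = Z.
rank ∂_1 = 4, rank ∂_2 = 5 ⇒ b_1 = 10 − 4 − 5 = 1; all invariant factors of ∂_2 are 1 so no torsion. So H_1 = Z.
rank ∂_2 = 5, rank ∂_3 = 0 ⇒ b_2 = 5 − 5 − 0 = 0. So H_2 = 0.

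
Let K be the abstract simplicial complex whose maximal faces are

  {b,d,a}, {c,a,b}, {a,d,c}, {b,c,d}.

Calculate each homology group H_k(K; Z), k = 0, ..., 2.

Take the total order a < b < c < d on the vertex set. Then K (dimension 2) consists of the simplices:

  0-simplices (4): a, b, c, d
  1-simplices (6): ab, ac, ad, bc, bd, cd
  2-simplices (4): abc, abd, acd, bcd

so the chain groups are C_0 ≅ Z^4, C_1 ≅ Z^6, C_2 ≅ Z^4.

The boundary map ∂_1: C_1 → C_0 maps an edge to its endpoints' difference, ∂[p,q] = q − p.
As a 4×6 matrix over Z this has rank 3, with invariant factors (1,1,1).

The boundary map ∂_2: C_2 → C_1 maps a triangle to the signed sum of its edges. For instance
  ∂acd = cd − ad + ac,
  ∂bcd = cd − bd + bc.
The 6×4 boundary matrix has rank 3 and Smith normal form diag(1,1,1).

Computing H_k = (kernel of ∂_k) / (image of ∂_{k+1}):

  H_0: rank C_0 − rank ∂_1 = 4 − 3 = 1, and the invariant factors of ∂_1 are all 1, so H_0 ≅ Z.
  H_1: rank ker ∂_1 − rank ∂_2 = (6 − 3) − 3 = 0, and the invariant factors of ∂_2 are all 1, so H_1 ≅ 0.
  H_2: rank ker ∂_2 − rank ∂_3 = (4 − 3) − 0 = 1, and there is no ∂_3, so H_2 ≅ Z.

H_0 = Z,  H_1 = 0,  H_2 = Z.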